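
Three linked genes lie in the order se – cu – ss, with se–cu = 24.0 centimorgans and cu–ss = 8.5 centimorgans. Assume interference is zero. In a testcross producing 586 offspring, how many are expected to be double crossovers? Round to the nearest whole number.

12

Map distances give recombination frequencies of 0.240 and 0.085 for the two intervals.
With no interference, expected double-crossover frequency = 0.240 × 0.085 = 0.02040.
Expected number = 0.02040 × 586 = 11.95 ≈ 12.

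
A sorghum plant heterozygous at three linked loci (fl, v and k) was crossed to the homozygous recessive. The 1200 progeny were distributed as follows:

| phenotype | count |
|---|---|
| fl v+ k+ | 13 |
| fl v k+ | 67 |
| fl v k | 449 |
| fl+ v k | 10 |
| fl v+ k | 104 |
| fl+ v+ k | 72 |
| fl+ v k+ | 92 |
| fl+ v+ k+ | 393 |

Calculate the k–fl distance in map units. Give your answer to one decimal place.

The two most frequent reciprocal classes, fl v k and fl+ v+ k+, are the parental types, so the F1 was fl v k / fl+ v+ k+.
The two rarest classes, fl+ v k and fl v+ k+, are the double crossovers. Comparing them with the parentals, only the fl allele has switched, so fl is the middle locus and the order is k – fl – v.
Crossovers in the k–fl interval produce the single-crossover classes fl v k+ and fl+ v+ k (67 + 72 = 139) plus the double crossovers (23).
RF(k–fl) = (139 + 23) / 1200 = 162/1200 = 0.1350 → 13.5 map units.

13.5 map units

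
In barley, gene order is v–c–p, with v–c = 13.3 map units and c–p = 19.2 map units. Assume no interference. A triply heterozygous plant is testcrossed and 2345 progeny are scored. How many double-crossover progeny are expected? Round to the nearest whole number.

60

Map distances give recombination frequencies of 0.133 and 0.192 for the two intervals.
With no interference, expected double-crossover frequency = 0.133 × 0.192 = 0.02554.
Expected number = 0.02554 × 2345 = 59.88 ≈ 60.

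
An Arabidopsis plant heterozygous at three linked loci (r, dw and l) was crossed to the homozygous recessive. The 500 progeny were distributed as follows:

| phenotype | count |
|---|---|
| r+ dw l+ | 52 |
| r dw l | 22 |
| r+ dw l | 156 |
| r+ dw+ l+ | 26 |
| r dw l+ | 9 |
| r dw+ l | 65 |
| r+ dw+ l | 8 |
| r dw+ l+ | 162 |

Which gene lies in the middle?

The two most frequent reciprocal classes, r+ dw l and r dw+ l+, are the parental types, so the F1 was r+ dw l / r dw+ l+.
The two rarest classes, r+ dw+ l and r dw l+, are the double crossovers. Comparing them with the parentals, only the dw allele has switched, so dw is the middle locus and the order is l – dw – r.

dw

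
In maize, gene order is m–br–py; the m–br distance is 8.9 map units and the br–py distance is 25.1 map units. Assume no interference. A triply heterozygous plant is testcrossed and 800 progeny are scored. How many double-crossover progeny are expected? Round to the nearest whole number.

Map distances give recombination frequencies of 0.089 and 0.251 for the two intervals.
With no interference, expected double-crossover frequency = 0.089 × 0.251 = 0.02234.
Expected number = 0.02234 × 800 = 17.87 ≈ 18.

18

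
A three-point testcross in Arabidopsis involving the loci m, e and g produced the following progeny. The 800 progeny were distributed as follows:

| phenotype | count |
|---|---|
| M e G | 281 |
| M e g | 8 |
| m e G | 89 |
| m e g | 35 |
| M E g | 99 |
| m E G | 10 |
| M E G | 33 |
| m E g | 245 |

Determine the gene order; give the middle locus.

The two most frequent reciprocal classes, m E g and M e G, are the parental types, so the F1 was m E g / M e G.
The two rarest classes, m E G and M e g, are the double crossovers. Comparing them with the parentals, only the g allele has switched, so g is the middle locus and the order is m – g – e.

g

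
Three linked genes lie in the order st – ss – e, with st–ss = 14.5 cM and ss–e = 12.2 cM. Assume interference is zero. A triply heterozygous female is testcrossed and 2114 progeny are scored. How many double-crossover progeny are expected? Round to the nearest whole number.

Map distances give recombination frequencies of 0.145 and 0.122 for the two intervals.
With no interference, expected double-crossover frequency = 0.145 × 0.122 = 0.01769.
Expected number = 0.01769 × 2114 = 37.40 ≈ 37.

37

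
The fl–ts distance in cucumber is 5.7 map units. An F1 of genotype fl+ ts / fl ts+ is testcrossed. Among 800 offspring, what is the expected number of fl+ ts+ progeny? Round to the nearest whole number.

A map distance of 5.7 map units corresponds to a recombination frequency of 0.057.
The F1 is fl+ ts / fl ts+, so fl+ ts+ is a recombinant gamete class with expected frequency r/2 = 0.057/2 = 0.0285.
Expected number = 0.0285 × 800 = 22.80 ≈ 23.

23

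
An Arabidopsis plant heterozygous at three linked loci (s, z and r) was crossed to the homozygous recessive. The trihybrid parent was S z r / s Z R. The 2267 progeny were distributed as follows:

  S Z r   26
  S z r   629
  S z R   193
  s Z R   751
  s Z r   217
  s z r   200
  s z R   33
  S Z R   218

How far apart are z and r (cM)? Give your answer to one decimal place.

20.7 cM

The two rarest classes, S Z r and s z R, are the double crossovers. Comparing them with the parentals, only the z allele has switched, so z is the middle locus and the order is r – z – s.
Crossovers in the r–z interval produce the single-crossover classes S z R and s Z r (193 + 217 = 410) plus the double crossovers (59).
RF(r–z) = (410 + 59) / 2267 = 469/2267 = 0.2069 → 20.7 cM.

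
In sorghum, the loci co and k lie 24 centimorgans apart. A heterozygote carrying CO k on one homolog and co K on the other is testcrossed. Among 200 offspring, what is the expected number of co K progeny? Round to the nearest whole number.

A map distance of 24 centimorgans corresponds to a recombination frequency of 0.240.
The F1 is CO k / co K, so co K is a parental gamete class with expected frequency (1 − r)/2 = 0.760/2 = 0.3800.
Expected number = 0.3800 × 200 = 76.00 ≈ 76.

76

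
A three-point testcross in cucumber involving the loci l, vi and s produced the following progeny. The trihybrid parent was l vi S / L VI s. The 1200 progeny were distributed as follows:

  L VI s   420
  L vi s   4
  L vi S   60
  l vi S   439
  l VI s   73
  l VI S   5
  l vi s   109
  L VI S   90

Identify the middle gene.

The two rarest classes, l VI S and L vi s, are the double crossovers. Comparing them with the parentals, only the vi allele has switched, so vi is the middle locus and the order is l – vi – s.

vi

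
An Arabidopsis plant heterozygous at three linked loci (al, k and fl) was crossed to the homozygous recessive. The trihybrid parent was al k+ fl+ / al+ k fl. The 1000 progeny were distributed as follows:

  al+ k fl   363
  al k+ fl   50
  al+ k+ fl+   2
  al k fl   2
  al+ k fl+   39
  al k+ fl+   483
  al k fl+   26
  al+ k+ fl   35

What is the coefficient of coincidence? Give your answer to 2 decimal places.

0.66

The two rarest classes, al+ k+ fl+ and al k fl, are the double crossovers. Comparing them with the parentals, only the al allele has switched, so al is the middle locus and the order is fl – al – k.
fl–al: (89 + 4)/1000 = 0.0930; al–k: (61 + 4)/1000 = 0.0650.
Expected DCO frequency = 0.0930 × 0.0650 ≈ 0.00605; observed = 4/1000 ≈ 0.00400.
Coefficient of coincidence = 0.00400/0.00605 ≈ 0.66.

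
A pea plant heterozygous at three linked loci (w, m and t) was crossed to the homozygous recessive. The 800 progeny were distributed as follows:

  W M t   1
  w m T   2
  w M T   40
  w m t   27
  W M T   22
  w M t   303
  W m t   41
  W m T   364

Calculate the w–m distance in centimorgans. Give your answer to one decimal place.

6.5 centimorgans

The two most frequent reciprocal classes, w M t and W m T, are the parental types, so the F1 was w M t / W m T.
The two rarest classes, W M t and w m T, are the double crossovers. Comparing them with the parentals, only the w allele has switched, so w is the middle locus and the order is m – w – t.
Crossovers in the m–w interval produce the single-crossover classes w m t and W M T (27 + 22 = 49) plus the double crossovers (3).
RF(m–w) = (49 + 3) / 800 = 52/800 = 0.0650 → 6.5 centimorgans.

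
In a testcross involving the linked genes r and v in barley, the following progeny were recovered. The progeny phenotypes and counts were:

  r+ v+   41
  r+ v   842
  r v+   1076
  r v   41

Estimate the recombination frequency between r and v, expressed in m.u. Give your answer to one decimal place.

4.1 m.u.

The two most frequent classes, r+ v (842) and r v+ (1076), are the parental types, so the F1 was r+ v / r v+.
The recombinant classes are r+ v+ and r v: 41 + 41 = 82.
Recombination frequency = 82/2000 = 0.0410 ≈ 4.1%, i.e. 4.1 m.u.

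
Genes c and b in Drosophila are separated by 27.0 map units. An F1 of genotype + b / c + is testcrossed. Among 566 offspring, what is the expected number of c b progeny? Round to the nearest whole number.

A map distance of 27.0 map units corresponds to a recombination frequency of 0.270.
The F1 is + b / c +, so c b is a recombinant gamete class with expected frequency r/2 = 0.270/2 = 0.1350.
Expected number = 0.1350 × 566 = 76.41 ≈ 76.

76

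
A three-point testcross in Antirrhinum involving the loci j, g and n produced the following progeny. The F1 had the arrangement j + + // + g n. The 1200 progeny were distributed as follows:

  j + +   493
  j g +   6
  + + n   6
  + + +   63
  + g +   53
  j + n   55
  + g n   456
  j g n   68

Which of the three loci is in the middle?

g

The two rarest classes, j g + and + + n, are the double crossovers. Comparing them with the parentals, only the g allele has switched, so g is the middle locus and the order is j – g – n.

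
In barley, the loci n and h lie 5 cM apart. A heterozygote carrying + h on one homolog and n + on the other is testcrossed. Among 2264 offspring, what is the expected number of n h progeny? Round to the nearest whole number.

57

A map distance of 5 cM corresponds to a recombination frequency of 0.050.
The F1 is + h / n +, so n h is a recombinant gamete class with expected frequency r/2 = 0.050/2 = 0.0250.
Expected number = 0.0250 × 2264 = 56.60 ≈ 57.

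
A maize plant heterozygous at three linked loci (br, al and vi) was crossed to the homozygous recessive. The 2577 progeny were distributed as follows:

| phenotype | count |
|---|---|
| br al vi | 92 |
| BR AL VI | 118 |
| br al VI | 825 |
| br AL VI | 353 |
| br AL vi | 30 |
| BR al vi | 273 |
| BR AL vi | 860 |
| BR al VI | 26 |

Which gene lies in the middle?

The two most frequent reciprocal classes, br al VI and BR AL vi, are the parental types, so the F1 was br al VI / BR AL vi.
The two rarest classes, BR al VI and br AL vi, are the double crossovers. Comparing them with the parentals, only the br allele has switched, so br is the middle locus and the order is al – br – vi.

br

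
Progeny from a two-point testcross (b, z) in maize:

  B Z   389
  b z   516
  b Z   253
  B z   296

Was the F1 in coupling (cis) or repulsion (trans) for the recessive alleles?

The two most frequent classes are B Z (389) and b z (516); these are the parental (non-recombinant) types.
So the F1 carried B Z on one chromosome and b z on the other — the recessive alleles are on the same chromosome (cis / coupling).

cis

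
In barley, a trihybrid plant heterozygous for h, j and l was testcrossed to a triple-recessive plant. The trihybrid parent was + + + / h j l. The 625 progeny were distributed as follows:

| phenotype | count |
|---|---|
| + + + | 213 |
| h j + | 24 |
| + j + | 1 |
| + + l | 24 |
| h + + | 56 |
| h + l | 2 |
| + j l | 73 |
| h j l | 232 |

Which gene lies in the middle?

j

The two rarest classes, + j + and h + l, are the double crossovers. Comparing them with the parentals, only the j allele has switched, so j is the middle locus and the order is h – j – l.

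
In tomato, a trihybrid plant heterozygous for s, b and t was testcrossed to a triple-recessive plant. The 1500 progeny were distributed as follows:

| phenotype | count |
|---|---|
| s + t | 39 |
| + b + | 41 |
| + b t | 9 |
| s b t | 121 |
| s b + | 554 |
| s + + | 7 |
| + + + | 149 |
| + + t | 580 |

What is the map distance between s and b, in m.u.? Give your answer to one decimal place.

6.4 m.u.

The two most frequent reciprocal classes, + + t and s b +, are the parental types, so the F1 was + + t / s b +.
The two rarest classes, + b t and s + +, are the double crossovers. Comparing them with the parentals, only the b allele has switched, so b is the middle locus and the order is t – b – s.
Crossovers in the b–s interval produce the single-crossover classes s + t and + b + (39 + 41 = 80) plus the double crossovers (16).
RF(b–s) = (80 + 16) / 1500 = 96/1500 = 0.0640 → 6.4 m.u.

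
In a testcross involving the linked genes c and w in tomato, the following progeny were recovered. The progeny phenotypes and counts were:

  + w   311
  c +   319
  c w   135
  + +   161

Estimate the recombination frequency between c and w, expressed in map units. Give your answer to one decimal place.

The two most frequent classes, + w (311) and c + (319), are the parental types, so the F1 was + w / c +.
The recombinant classes are + + and c w: 161 + 135 = 296.
Recombination frequency = 296/926 = 0.3197 ≈ 32.0%, i.e. 32.0 map units.

32.0 map units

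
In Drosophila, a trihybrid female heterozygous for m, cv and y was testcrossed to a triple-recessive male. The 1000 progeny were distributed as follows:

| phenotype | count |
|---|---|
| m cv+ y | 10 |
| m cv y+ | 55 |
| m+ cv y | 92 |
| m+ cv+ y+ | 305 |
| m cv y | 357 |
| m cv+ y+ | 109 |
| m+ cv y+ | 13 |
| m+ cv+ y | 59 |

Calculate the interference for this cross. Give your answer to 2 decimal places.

The two most frequent reciprocal classes, m cv y and m+ cv+ y+, are the parental types, so the F1 was m cv y / m+ cv+ y+.
The two rarest classes, m cv+ y and m+ cv y+, are the double crossovers. Comparing them with the parentals, only the cv allele has switched, so cv is the middle locus and the order is m – cv – y.
m–cv: (201 + 23)/1000 = 0.2240; cv–y: (114 + 23)/1000 = 0.1370.
Expected DCO frequency = 0.2240 × 0.1370 ≈ 0.03069; observed = 23/1000 ≈ 0.02300.
Coefficient of coincidence = 0.02300/0.03069 ≈ 0.75; interference = 1 − 0.75 = 0.25.

0.25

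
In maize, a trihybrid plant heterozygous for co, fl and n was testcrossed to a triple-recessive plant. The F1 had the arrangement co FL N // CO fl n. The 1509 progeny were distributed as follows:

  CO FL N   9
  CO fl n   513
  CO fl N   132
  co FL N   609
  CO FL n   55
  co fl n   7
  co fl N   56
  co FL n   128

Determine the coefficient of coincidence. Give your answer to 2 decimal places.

The two rarest classes, CO FL N and co fl n, are the double crossovers. Comparing them with the parentals, only the co allele has switched, so co is the middle locus and the order is n – co – fl.
n–co: (260 + 16)/1509 = 0.1829; co–fl: (111 + 16)/1509 = 0.0842.
Expected DCO frequency = 0.1829 × 0.0842 ≈ 0.01540; observed = 16/1509 ≈ 0.01060.
Coefficient of coincidence = 0.01060/0.01540 ≈ 0.69.

0.69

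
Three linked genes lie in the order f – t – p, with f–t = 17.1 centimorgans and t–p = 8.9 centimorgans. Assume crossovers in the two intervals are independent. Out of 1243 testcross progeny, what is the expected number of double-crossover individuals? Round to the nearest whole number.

Map distances give recombination frequencies of 0.171 and 0.089 for the two intervals.
With no interference, expected double-crossover frequency = 0.171 × 0.089 = 0.01522.
Expected number = 0.01522 × 1243 = 18.92 ≈ 19.

19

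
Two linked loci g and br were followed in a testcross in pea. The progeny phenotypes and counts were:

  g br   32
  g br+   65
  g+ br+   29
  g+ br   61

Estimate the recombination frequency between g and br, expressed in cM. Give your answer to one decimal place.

The two most frequent classes, g+ br (61) and g br+ (65), are the parental types, so the F1 was g+ br / g br+.
The recombinant classes are g+ br+ and g br: 29 + 32 = 61.
Recombination frequency = 61/187 = 0.3262 ≈ 32.6%, i.e. 32.6 cM.

32.6 cM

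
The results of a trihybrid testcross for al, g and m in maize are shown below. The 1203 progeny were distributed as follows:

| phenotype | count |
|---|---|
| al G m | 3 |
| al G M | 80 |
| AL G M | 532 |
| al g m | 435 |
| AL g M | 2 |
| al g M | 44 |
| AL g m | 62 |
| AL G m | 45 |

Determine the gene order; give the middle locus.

The two most frequent reciprocal classes, al g m and AL G M, are the parental types, so the F1 was al g m / AL G M.
The two rarest classes, al G m and AL g M, are the double crossovers. Comparing them with the parentals, only the g allele has switched, so g is the middle locus and the order is al – g – m.

g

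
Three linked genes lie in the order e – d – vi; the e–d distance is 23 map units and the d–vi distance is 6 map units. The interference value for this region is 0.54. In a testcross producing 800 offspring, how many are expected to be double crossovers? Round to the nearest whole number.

5

Map distances give recombination frequencies of 0.230 and 0.060 for the two intervals.
With interference 0.54 (so coincidence = 0.46), expected double-crossover frequency = 0.230 × 0.060 × 0.46 = 0.00635.
Expected number = 0.00635 × 800 = 5.08 ≈ 5.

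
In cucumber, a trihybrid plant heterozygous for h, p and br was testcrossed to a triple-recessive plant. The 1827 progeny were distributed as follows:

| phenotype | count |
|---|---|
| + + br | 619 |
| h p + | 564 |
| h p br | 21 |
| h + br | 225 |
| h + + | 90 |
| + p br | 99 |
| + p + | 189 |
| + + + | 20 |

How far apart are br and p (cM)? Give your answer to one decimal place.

The two most frequent reciprocal classes, h p + and + + br, are the parental types, so the F1 was h p + / + + br.
The two rarest classes, h p br and + + +, are the double crossovers. Comparing them with the parentals, only the br allele has switched, so br is the middle locus and the order is p – br – h.
Crossovers in the p–br interval produce the single-crossover classes h + + and + p br (90 + 99 = 189) plus the double crossovers (41).
RF(p–br) = (189 + 41) / 1827 = 230/1827 = 0.1259 → 12.6 cM.

12.6 cM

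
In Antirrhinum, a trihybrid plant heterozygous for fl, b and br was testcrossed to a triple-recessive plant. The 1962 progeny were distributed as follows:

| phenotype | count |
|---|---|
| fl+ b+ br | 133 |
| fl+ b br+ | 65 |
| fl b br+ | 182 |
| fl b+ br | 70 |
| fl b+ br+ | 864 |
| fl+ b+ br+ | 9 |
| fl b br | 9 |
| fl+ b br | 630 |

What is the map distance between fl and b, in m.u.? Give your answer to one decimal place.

17.0 m.u.

The two most frequent reciprocal classes, fl b+ br+ and fl+ b br, are the parental types, so the F1 was fl b+ br+ / fl+ b br.
The two rarest classes, fl+ b+ br+ and fl b br, are the double crossovers. Comparing them with the parentals, only the fl allele has switched, so fl is the middle locus and the order is br – fl – b.
Crossovers in the fl–b interval produce the single-crossover classes fl b br+ and fl+ b+ br (182 + 133 = 315) plus the double crossovers (18).
RF(fl–b) = (315 + 18) / 1962 = 333/1962 = 0.1697 → 17.0 m.u.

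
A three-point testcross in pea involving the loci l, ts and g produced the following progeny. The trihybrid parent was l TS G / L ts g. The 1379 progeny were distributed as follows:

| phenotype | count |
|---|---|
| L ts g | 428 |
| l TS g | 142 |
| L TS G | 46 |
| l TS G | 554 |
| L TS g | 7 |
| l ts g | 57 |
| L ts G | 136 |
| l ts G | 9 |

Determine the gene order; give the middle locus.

The two rarest classes, l ts G and L TS g, are the double crossovers. Comparing them with the parentals, only the ts allele has switched, so ts is the middle locus and the order is l – ts – g.

ts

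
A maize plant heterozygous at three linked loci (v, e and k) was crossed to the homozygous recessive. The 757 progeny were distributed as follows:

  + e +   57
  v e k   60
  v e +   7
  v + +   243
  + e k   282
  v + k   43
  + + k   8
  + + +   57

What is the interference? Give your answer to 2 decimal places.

0.25

The two most frequent reciprocal classes, v + + and + e k, are the parental types, so the F1 was v + + / + e k.
The two rarest classes, v e + and + + k, are the double crossovers. Comparing them with the parentals, only the e allele has switched, so e is the middle locus and the order is v – e – k.
v–e: (117 + 15)/757 = 0.1744; e–k: (100 + 15)/757 = 0.1519.
Expected DCO frequency = 0.1744 × 0.1519 ≈ 0.02649; observed = 15/757 ≈ 0.01982.
Coefficient of coincidence = 0.01982/0.02649 ≈ 0.75; interference = 1 − 0.75 = 0.25.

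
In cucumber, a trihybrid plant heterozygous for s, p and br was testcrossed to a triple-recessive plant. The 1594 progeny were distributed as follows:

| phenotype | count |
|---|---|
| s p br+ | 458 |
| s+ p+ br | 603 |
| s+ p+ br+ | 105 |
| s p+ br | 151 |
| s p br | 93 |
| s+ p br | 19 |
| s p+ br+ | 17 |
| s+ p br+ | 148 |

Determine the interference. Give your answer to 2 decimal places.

0.27

The two most frequent reciprocal classes, s+ p+ br and s p br+, are the parental types, so the F1 was s+ p+ br / s p br+.
The two rarest classes, s+ p br and s p+ br+, are the double crossovers. Comparing them with the parentals, only the p allele has switched, so p is the middle locus and the order is s – p – br.
s–p: (299 + 36)/1594 = 0.2102; p–br: (198 + 36)/1594 = 0.1468.
Expected DCO frequency = 0.2102 × 0.1468 ≈ 0.03086; observed = 36/1594 ≈ 0.02258.
Coefficient of coincidence = 0.02258/0.03086 ≈ 0.73; interference = 1 − 0.73 = 0.27.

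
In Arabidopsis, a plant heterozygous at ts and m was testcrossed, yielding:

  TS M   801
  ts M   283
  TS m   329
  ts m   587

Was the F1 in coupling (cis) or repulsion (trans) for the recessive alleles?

The two most frequent classes are TS M (801) and ts m (587); these are the parental (non-recombinant) types.
So the F1 carried TS M on one chromosome and ts m on the other — the recessive alleles are on the same chromosome (cis / coupling).

cis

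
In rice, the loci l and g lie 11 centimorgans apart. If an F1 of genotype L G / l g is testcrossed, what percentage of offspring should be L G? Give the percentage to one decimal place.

44.5%

A map distance of 11 centimorgans corresponds to a recombination frequency of 0.110.
The F1 is L G / l g, so L G is a parental gamete class with expected frequency (1 − r)/2 = 0.890/2 = 0.4450.
That is 0.4450 = 44.5% of the progeny.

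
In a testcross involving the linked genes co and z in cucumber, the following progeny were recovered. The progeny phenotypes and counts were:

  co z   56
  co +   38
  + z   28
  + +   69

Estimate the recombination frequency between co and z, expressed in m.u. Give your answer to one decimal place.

The two most frequent classes, + + (69) and co z (56), are the parental types, so the F1 was + + / co z.
The recombinant classes are + z and co +: 28 + 38 = 66.
Recombination frequency = 66/191 = 0.3455 ≈ 34.6%, i.e. 34.6 m.u.

34.6 m.u.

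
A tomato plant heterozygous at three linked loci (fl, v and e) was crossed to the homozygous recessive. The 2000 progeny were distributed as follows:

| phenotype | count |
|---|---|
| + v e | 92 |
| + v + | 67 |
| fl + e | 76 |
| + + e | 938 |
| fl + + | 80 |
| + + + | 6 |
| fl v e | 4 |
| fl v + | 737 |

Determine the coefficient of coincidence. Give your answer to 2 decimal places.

0.72

The two most frequent reciprocal classes, + + e and fl v +, are the parental types, so the F1 was + + e / fl v +.
The two rarest classes, + + + and fl v e, are the double crossovers. Comparing them with the parentals, only the e allele has switched, so e is the middle locus and the order is fl – e – v.
fl–e: (143 + 10)/2000 = 0.0765; e–v: (172 + 10)/2000 = 0.0910.
Expected DCO frequency = 0.0765 × 0.0910 ≈ 0.00696; observed = 10/2000 ≈ 0.00500.
Coefficient of coincidence = 0.00500/0.00696 ≈ 0.72.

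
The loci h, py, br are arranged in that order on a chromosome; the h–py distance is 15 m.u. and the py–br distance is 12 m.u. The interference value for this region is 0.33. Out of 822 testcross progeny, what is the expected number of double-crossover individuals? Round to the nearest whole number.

Map distances give recombination frequencies of 0.150 and 0.120 for the two intervals.
With interference 0.33 (so coincidence = 0.67), expected double-crossover frequency = 0.150 × 0.120 × 0.67 = 0.01206.
Expected number = 0.01206 × 822 = 9.91 ≈ 10.

10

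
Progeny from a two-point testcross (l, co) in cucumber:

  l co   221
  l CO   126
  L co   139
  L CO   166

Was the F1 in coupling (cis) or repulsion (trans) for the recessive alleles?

The two most frequent classes are L CO (166) and l co (221); these are the parental (non-recombinant) types.
So the F1 carried L CO on one chromosome and l co on the other — the recessive alleles are on the same chromosome (cis / coupling).

cis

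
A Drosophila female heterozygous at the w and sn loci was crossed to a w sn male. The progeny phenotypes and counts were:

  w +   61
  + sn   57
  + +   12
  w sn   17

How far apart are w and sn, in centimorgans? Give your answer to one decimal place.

19.7 centimorgans

The two most frequent classes, + sn (57) and w + (61), are the parental types, so the F1 was + sn / w +.
The recombinant classes are + + and w sn: 12 + 17 = 29.
Recombination frequency = 29/147 = 0.1973 ≈ 19.7%, i.e. 19.7 centimorgans.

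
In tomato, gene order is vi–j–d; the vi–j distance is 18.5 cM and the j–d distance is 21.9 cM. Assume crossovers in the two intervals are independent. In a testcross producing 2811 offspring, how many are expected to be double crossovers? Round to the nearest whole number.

Map distances give recombination frequencies of 0.185 and 0.219 for the two intervals.
With no interference, expected double-crossover frequency = 0.185 × 0.219 = 0.04051.
Expected number = 0.04051 × 2811 = 113.89 ≈ 114.

114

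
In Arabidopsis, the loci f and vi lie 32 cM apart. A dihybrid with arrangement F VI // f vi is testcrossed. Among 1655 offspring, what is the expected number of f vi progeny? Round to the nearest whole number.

563

A map distance of 32 cM corresponds to a recombination frequency of 0.320.
The F1 is F VI / f vi, so f vi is a parental gamete class with expected frequency (1 − r)/2 = 0.680/2 = 0.3400.
Expected number = 0.3400 × 1655 = 562.70 ≈ 563.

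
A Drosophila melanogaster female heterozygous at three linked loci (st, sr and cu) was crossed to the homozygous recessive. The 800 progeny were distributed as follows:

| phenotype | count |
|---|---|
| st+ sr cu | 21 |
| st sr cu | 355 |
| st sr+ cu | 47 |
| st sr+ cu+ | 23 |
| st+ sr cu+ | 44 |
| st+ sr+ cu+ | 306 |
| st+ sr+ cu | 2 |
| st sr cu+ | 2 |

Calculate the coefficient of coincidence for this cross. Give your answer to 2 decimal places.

0.70

The two most frequent reciprocal classes, st sr cu and st+ sr+ cu+, are the parental types, so the F1 was st sr cu / st+ sr+ cu+.
The two rarest classes, st sr cu+ and st+ sr+ cu, are the double crossovers. Comparing them with the parentals, only the cu allele has switched, so cu is the middle locus and the order is sr – cu – st.
sr–cu: (91 + 4)/800 = 0.1187; cu–st: (44 + 4)/800 = 0.0600.
Expected DCO frequency = 0.1187 × 0.0600 ≈ 0.00712; observed = 4/800 ≈ 0.00500.
Coefficient of coincidence = 0.00500/0.00712 ≈ 0.70.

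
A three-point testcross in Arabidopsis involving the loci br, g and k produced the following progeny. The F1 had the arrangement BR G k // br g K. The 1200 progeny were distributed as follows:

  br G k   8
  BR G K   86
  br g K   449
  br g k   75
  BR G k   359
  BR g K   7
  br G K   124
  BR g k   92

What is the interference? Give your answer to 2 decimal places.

The two rarest classes, br G k and BR g K, are the double crossovers. Comparing them with the parentals, only the br allele has switched, so br is the middle locus and the order is k – br – g.
k–br: (161 + 15)/1200 = 0.1467; br–g: (216 + 15)/1200 = 0.1925.
Expected DCO frequency = 0.1467 × 0.1925 ≈ 0.02824; observed = 15/1200 ≈ 0.01250.
Coefficient of coincidence = 0.01250/0.02824 ≈ 0.44; interference = 1 − 0.44 = 0.56.

0.56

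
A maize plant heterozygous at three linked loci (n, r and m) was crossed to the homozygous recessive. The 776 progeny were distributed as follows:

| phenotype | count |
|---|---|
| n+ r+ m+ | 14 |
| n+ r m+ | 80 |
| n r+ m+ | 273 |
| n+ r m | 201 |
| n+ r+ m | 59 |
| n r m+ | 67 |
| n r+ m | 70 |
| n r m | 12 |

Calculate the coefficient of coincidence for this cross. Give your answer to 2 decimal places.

0.75

The two most frequent reciprocal classes, n+ r m and n r+ m+, are the parental types, so the F1 was n+ r m / n r+ m+.
The two rarest classes, n r m and n+ r+ m+, are the double crossovers. Comparing them with the parentals, only the n allele has switched, so n is the middle locus and the order is m – n – r.
m–n: (150 + 26)/776 = 0.2268; n–r: (126 + 26)/776 = 0.1959.
Expected DCO frequency = 0.2268 × 0.1959 ≈ 0.04443; observed = 26/776 ≈ 0.03351.
Coefficient of coincidence = 0.03351/0.04443 ≈ 0.75.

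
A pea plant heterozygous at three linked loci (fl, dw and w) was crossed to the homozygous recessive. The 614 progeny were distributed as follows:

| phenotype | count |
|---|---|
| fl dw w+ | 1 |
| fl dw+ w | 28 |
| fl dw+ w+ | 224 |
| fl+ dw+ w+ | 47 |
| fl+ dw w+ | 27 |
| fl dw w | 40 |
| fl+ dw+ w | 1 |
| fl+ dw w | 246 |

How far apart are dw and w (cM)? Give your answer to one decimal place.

9.3 cM

The two most frequent reciprocal classes, fl dw+ w+ and fl+ dw w, are the parental types, so the F1 was fl dw+ w+ / fl+ dw w.
The two rarest classes, fl dw w+ and fl+ dw+ w, are the double crossovers. Comparing them with the parentals, only the dw allele has switched, so dw is the middle locus and the order is fl – dw – w.
Crossovers in the dw–w interval produce the single-crossover classes fl dw+ w and fl+ dw w+ (28 + 27 = 55) plus the double crossovers (2).
RF(dw–w) = (55 + 2) / 614 = 57/614 = 0.0928 → 9.3 cM.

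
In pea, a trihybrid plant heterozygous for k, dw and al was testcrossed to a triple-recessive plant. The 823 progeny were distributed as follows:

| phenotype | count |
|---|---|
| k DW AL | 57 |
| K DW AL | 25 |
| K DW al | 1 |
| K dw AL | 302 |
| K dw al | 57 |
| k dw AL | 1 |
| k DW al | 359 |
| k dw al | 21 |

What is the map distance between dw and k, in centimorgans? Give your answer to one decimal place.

5.8 centimorgans

The two most frequent reciprocal classes, k DW al and K dw AL, are the parental types, so the F1 was k DW al / K dw AL.
The two rarest classes, K DW al and k dw AL, are the double crossovers. Comparing them with the parentals, only the k allele has switched, so k is the middle locus and the order is al – k – dw.
Crossovers in the k–dw interval produce the single-crossover classes k dw al and K DW AL (21 + 25 = 46) plus the double crossovers (2).
RF(k–dw) = (46 + 2) / 823 = 48/823 = 0.0583 → 5.8 centimorgans.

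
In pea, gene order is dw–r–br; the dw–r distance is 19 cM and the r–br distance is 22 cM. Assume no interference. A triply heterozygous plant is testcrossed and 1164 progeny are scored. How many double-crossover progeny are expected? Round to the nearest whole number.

Map distances give recombination frequencies of 0.190 and 0.220 for the two intervals.
With no interference, expected double-crossover frequency = 0.190 × 0.220 = 0.04180.
Expected number = 0.04180 × 1164 = 48.66 ≈ 49.

49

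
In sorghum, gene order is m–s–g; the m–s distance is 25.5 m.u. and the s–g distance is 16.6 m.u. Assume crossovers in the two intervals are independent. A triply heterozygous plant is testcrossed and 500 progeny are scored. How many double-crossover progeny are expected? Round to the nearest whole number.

Map distances give recombination frequencies of 0.255 and 0.166 for the two intervals.
With no interference, expected double-crossover frequency = 0.255 × 0.166 = 0.04233.
Expected number = 0.04233 × 500 = 21.16 ≈ 21.

21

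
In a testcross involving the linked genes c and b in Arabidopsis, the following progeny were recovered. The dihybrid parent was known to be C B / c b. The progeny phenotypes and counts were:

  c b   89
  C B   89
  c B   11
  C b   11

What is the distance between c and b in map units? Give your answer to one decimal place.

The recombinant classes are C b and c B: 11 + 11 = 22.
Recombination frequency = 22/200 = 0.1100 ≈ 11.0%, i.e. 11.0 map units.

11.0 map units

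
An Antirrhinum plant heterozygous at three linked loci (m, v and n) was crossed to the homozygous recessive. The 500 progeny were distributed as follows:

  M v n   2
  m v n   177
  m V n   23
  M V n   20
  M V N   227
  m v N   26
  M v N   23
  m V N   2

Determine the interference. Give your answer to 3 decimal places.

The two most frequent reciprocal classes, m v n and M V N, are the parental types, so the F1 was m v n / M V N.
The two rarest classes, M v n and m V N, are the double crossovers. Comparing them with the parentals, only the m allele has switched, so m is the middle locus and the order is n – m – v.
n–m: (46 + 4)/500 = 0.1000; m–v: (46 + 4)/500 = 0.1000.
Expected DCO frequency = 0.1000 × 0.1000 ≈ 0.01000; observed = 4/500 ≈ 0.00800.
Coefficient of coincidence = 0.00800/0.01000 ≈ 0.800; interference = 1 − 0.800 = 0.200.

0.200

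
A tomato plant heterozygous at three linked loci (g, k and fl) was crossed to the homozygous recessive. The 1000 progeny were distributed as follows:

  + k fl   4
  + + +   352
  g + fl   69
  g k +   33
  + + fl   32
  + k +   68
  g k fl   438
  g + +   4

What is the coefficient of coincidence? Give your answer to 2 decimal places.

The two most frequent reciprocal classes, g k fl and + + +, are the parental types, so the F1 was g k fl / + + +.
The two rarest classes, + k fl and g + +, are the double crossovers. Comparing them with the parentals, only the g allele has switched, so g is the middle locus and the order is k – g – fl.
k–g: (137 + 8)/1000 = 0.1450; g–fl: (65 + 8)/1000 = 0.0730.
Expected DCO frequency = 0.1450 × 0.0730 ≈ 0.01058; observed = 8/1000 ≈ 0.00800.
Coefficient of coincidence = 0.00800/0.01058 ≈ 0.76.

0.76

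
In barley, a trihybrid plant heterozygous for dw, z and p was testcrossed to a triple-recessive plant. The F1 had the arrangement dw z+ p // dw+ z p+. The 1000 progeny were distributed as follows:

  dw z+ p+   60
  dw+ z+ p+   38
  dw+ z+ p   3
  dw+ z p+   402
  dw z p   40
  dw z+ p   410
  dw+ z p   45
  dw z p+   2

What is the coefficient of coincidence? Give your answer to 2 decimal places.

0.55

The two rarest classes, dw+ z+ p and dw z p+, are the double crossovers. Comparing them with the parentals, only the dw allele has switched, so dw is the middle locus and the order is p – dw – z.
p–dw: (105 + 5)/1000 = 0.1100; dw–z: (78 + 5)/1000 = 0.0830.
Expected DCO frequency = 0.1100 × 0.0830 ≈ 0.00913; observed = 5/1000 ≈ 0.00500.
Coefficient of coincidence = 0.00500/0.00913 ≈ 0.55.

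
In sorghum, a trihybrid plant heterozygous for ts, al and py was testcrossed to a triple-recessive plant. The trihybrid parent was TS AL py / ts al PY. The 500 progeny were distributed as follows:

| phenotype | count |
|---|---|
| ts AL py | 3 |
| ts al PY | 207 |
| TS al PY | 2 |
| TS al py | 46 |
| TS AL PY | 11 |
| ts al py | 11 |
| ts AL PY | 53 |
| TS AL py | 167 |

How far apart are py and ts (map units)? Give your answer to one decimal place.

The two rarest classes, ts AL py and TS al PY, are the double crossovers. Comparing them with the parentals, only the ts allele has switched, so ts is the middle locus and the order is al – ts – py.
Crossovers in the ts–py interval produce the single-crossover classes TS AL PY and ts al py (11 + 11 = 22) plus the double crossovers (5).
RF(ts–py) = (22 + 5) / 500 = 27/500 = 0.0540 → 5.4 map units.

5.4 map units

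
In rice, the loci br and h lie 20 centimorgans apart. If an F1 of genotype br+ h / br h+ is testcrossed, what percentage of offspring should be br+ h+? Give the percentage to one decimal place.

A map distance of 20 centimorgans corresponds to a recombination frequency of 0.200.
The F1 is br+ h / br h+, so br+ h+ is a recombinant gamete class with expected frequency r/2 = 0.200/2 = 0.1000.
That is 0.1000 = 10.0% of the progeny.

10.0%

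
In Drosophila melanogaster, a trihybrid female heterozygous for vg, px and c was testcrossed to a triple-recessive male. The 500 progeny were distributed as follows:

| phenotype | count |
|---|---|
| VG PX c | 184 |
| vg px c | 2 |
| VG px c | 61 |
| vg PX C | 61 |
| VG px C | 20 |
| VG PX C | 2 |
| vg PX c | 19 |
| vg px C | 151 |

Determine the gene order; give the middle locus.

The two most frequent reciprocal classes, VG PX c and vg px C, are the parental types, so the F1 was VG PX c / vg px C.
The two rarest classes, VG PX C and vg px c, are the double crossovers. Comparing them with the parentals, only the c allele has switched, so c is the middle locus and the order is vg – c – px.

c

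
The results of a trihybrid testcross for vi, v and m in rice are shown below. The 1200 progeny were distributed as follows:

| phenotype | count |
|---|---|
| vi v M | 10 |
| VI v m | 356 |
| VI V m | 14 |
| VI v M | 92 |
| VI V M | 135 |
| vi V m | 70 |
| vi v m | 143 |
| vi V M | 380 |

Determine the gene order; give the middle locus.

v

The two most frequent reciprocal classes, vi V M and VI v m, are the parental types, so the F1 was vi V M / VI v m.
The two rarest classes, vi v M and VI V m, are the double crossovers. Comparing them with the parentals, only the v allele has switched, so v is the middle locus and the order is m – v – vi.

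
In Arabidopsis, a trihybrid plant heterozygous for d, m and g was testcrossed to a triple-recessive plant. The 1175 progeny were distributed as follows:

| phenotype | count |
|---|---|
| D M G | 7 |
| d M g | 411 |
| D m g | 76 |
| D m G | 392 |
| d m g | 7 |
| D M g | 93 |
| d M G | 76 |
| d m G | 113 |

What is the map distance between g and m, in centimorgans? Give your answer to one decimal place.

14.1 centimorgans

The two most frequent reciprocal classes, D m G and d M g, are the parental types, so the F1 was D m G / d M g.
The two rarest classes, D M G and d m g, are the double crossovers. Comparing them with the parentals, only the m allele has switched, so m is the middle locus and the order is d – m – g.
Crossovers in the m–g interval produce the single-crossover classes D m g and d M G (76 + 76 = 152) plus the double crossovers (14).
RF(m–g) = (152 + 14) / 1175 = 166/1175 = 0.1413 → 14.1 centimorgans.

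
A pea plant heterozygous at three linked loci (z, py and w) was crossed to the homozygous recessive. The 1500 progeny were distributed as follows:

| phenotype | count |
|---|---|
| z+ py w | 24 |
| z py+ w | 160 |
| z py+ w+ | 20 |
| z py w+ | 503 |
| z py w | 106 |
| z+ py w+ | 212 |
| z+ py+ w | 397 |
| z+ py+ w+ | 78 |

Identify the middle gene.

py

The two most frequent reciprocal classes, z+ py+ w and z py w+, are the parental types, so the F1 was z+ py+ w / z py w+.
The two rarest classes, z+ py w and z py+ w+, are the double crossovers. Comparing them with the parentals, only the py allele has switched, so py is the middle locus and the order is w – py – z.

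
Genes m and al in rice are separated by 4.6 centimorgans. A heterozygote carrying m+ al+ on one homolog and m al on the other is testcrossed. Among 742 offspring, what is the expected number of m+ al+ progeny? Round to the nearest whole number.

A map distance of 4.6 centimorgans corresponds to a recombination frequency of 0.046.
The F1 is m+ al+ / m al, so m+ al+ is a parental gamete class with expected frequency (1 − r)/2 = 0.954/2 = 0.4770.
Expected number = 0.4770 × 742 = 353.93 ≈ 354.

354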